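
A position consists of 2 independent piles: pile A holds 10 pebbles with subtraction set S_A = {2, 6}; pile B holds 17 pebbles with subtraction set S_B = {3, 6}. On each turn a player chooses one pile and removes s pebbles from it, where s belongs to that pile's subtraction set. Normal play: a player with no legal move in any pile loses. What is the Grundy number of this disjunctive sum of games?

3

Pile A, S = {2, 6}:
n :  0  1  2  3  4  5  6  7  8  9 10
G :  0  0  1  1  0  0  1  1  0  0  1
G_A(10) = 1.
Pile B, S = {3, 6}:
n :  0  1  2  3  4  5  6  7  8  9 10 11 12 13 14 15 16 17
G :  0  0  0  1  1  1  2  2  2  0  0  0  1  1  1  2  2  2
G_B(17) = 2.
Combined Grundy value = 1 ⊕ 2 = 3.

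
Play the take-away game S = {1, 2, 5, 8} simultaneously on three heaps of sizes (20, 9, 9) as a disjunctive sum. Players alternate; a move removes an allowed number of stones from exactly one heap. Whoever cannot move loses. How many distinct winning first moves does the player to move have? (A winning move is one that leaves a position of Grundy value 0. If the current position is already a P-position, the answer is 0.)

5

All heaps use S = {1, 2, 5, 8}:
n :  0  1  2  3  4  5  6  7  8  9 10 11 12 13 14 15 16 17 18 19 20
G :  0  1  2  0  1  2  0  1  2  0  1  2  0  1  2  0  1  2  0  1  2
Heap A: G(20) = 2.
Heap B: G(9) = 0.
Heap C: G(9) = 0.
Combined Grundy value = 2 ⊕ 0 ⊕ 0 = 2.
A winning move leaves total XOR = 0, i.e. changes one component's Grundy value g to g ⊕ X where X is the current total.
Heap A: need g' = 2⊕2 = 0. Options: 20−1→G=1, 20−2→G=0, 20−5→G=0, 20−8→G=0. Hits: 3.
Heap B: need g' = 0⊕2 = 2. Options: 9−1→G=2, 9−2→G=1, 9−5→G=1, 9−8→G=1. Hits: 1.
Heap C: need g' = 0⊕2 = 2. Options: 9−1→G=2, 9−2→G=1, 9−5→G=1, 9−8→G=1. Hits: 1.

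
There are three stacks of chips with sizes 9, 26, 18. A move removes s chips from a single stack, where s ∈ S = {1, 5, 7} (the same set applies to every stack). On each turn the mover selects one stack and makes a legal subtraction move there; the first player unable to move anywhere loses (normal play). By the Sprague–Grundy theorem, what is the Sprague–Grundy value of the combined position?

1

All stacks use S = {1, 5, 7}:
G(0) = 0
G(1) = mex{0} = 1
G(2) = mex{1} = 0
G(3) = mex{0} = 1
G(4) = mex{1} = 0
G(5) = mex{0,0} = 1
G(6) = mex{1,1} = 0
G(7) = mex{0,0,0} = 1
G(8) = mex{1,1,1} = 0
G(9) = mex{0,0,0} = 1
G(10) = mex{1,1,1} = 0
G(11) = mex{0,0,0} = 1
G(12) = mex{1,1,1} = 0
G(13) = mex{0,0,0} = 1
G(14) = mex{1,1,1} = 0
G(15) = mex{0,0,0} = 1
G(16) = mex{1,1,1} = 0
G(17) = mex{0,0,0} = 1
G(18) = mex{1,1,1} = 0
G(19) = mex{0,0,0} = 1
G(20) = mex{1,1,1} = 0
G(21) = mex{0,0,0} = 1
G(22) = mex{1,1,1} = 0
G(23) = mex{0,0,0} = 1
G(24) = mex{1,1,1} = 0
G(25) = mex{0,0,0} = 1
G(26) = mex{1,1,1} = 0
Stack A: G(9) = 1.
Stack B: G(26) = 0.
Stack C: G(18) = 0.
Combined Grundy value = 1 ⊕ 0 ⊕ 0 = 1.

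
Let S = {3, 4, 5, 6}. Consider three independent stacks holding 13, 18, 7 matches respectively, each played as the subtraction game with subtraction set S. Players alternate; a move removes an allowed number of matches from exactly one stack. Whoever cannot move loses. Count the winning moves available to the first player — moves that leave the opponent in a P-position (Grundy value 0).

4

All stacks use S = {3, 4, 5, 6}:
G(0) = 0
G(1) = mex{} = 0
G(2) = mex{} = 0
G(3) = mex{0} = 1
G(4) = mex{0,0} = 1
G(5) = mex{0,0,0} = 1
G(6) = mex{1,0,0,0} = 2
G(7) = mex{1,1,0,0} = 2
G(8) = mex{1,1,1,0} = 2
G(9) = mex{2,1,1,1} = 0
G(10) = mex{2,2,1,1} = 0
G(11) = mex{2,2,2,1} = 0
G(12) = mex{0,2,2,2} = 1
G(13) = mex{0,0,2,2} = 1
G(14) = mex{0,0,0,2} = 1
G(15) = mex{1,0,0,0} = 2
G(16) = mex{1,1,0,0} = 2
G(17) = mex{1,1,1,0} = 2
G(18) = mex{2,1,1,1} = 0
Stack A: G(13) = 1.
Stack B: G(18) = 0.
Stack C: G(7) = 2.
Combined Grundy value = 1 ⊕ 0 ⊕ 2 = 3.
A winning move leaves total XOR = 0, i.e. changes one component's Grundy value g to g ⊕ X where X is the current total.
Stack A: need g' = 1⊕3 = 2. Options: 13−3→G=0, 13−4→G=0, 13−5→G=2, 13−6→G=2. Hits: 2.
Stack B: need g' = 0⊕3 = 3. Options: 18−3→G=2, 18−4→G=1, 18−5→G=1, 18−6→G=1. Hits: 0.
Stack C: need g' = 2⊕3 = 1. Options: 7−3→G=1, 7−4→G=1, 7−5→G=0, 7−6→G=0. Hits: 2.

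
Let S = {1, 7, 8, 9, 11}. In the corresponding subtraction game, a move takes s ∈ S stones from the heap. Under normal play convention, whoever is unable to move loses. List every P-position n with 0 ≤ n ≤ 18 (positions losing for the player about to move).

0, 2, 4, 6, 16, 18

n :  0  1  2  3  4  5  6  7  8  9 10 11 12 13 14 15 16 17 18
G :  0  1  0  1  0  1  0  1  2  3  2  3  2  3  2  3  0  1  0
P-positions are exactly the n with G(n) = 0.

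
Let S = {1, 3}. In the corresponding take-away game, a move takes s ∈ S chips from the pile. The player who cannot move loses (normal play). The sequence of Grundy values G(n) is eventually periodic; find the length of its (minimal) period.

G(0) = 0
G(1) = mex{0} = 1
G(2) = mex{1} = 0
G(3) = mex{0,0} = 1
G(4) = mex{1,1} = 0
G(5) = mex{0,0} = 1
G(6) = mex{1,1} = 0
G(7) = mex{0,0} = 1
G(8) = mex{1,1} = 0
G(9) = mex{0,0} = 1
G(10) = mex{1,1} = 0
G(11) = mex{0,0} = 1
G(12) = mex{1,1} = 0
G(13) = mex{0,0} = 1
G(14) = mex{1,1} = 0
G(n+2) = G(n) holds for n = 0,…,2 (a full window of length max(S) = 3), so the sequence is purely periodic with period 2.

2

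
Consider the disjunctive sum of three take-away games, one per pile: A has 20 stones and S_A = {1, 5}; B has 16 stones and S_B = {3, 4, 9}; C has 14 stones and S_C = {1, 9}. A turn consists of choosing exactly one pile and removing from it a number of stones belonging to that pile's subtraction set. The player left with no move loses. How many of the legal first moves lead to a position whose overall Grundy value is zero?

6

Pile A, S = {1, 5}:
n :  0  1  2  3  4  5  6  7  8  9 10 11 12 13 14 15 16 17 18 19 20
G :  0  1  0  1  0  1  0  1  0  1  0  1  0  1  0  1  0  1  0  1  0
G_A(20) = 0.
Pile B, S = {3, 4, 9}:
G(0) = 0
G(1) = mex{} = 0
G(2) = mex{} = 0
G(3) = mex{0} = 1
G(4) = mex{0,0} = 1
G(5) = mex{0,0} = 1
G(6) = mex{1,0} = 2
G(7) = mex{1,1} = 0
G(8) = mex{1,1} = 0
G(9) = mex{2,1,0} = 3
G(10) = mex{0,2,0} = 1
G(11) = mex{0,0,0} = 1
G(12) = mex{3,0,1} = 2
G(13) = mex{1,3,1} = 0
G(14) = mex{1,1,1} = 0
G(15) = mex{2,1,2} = 0
G(16) = mex{0,2,0} = 1
G_B(16) = 1.
Pile C, S = {1, 9}:
n :  0  1  2  3  4  5  6  7  8  9 10 11 12 13 14
G :  0  1  0  1  0  1  0  1  0  1  0  1  0  1  0
G_C(14) = 0.
Combined Grundy value = 0 ⊕ 1 ⊕ 0 = 1.
A winning move leaves total XOR = 0, i.e. changes one component's Grundy value g to g ⊕ X where X is the current total.
Pile A: need g' = 0⊕1 = 1. Options: 20−1→G=1, 20−5→G=1. Hits: 2.
Pile B: need g' = 1⊕1 = 0. Options: 16−3→G=0, 16−4→G=2, 16−9→G=0. Hits: 2.
Pile C: need g' = 0⊕1 = 1. Options: 14−1→G=1, 14−9→G=1. Hits: 2.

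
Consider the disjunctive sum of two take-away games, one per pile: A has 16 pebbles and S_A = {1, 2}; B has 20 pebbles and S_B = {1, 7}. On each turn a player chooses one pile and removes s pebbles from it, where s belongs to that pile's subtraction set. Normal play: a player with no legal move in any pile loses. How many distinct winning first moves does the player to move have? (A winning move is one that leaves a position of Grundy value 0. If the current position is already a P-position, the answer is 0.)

3

Pile A, S = {1, 2}:
G(0) = 0
G(1) = mex{0} = 1
G(2) = mex{1,0} = 2
G(3) = mex{2,1} = 0
G(4) = mex{0,2} = 1
G(5) = mex{1,0} = 2
G(6) = mex{2,1} = 0
G(7) = mex{0,2} = 1
G(8) = mex{1,0} = 2
G(9) = mex{2,1} = 0
G(10) = mex{0,2} = 1
G(11) = mex{1,0} = 2
G(12) = mex{2,1} = 0
G(13) = mex{0,2} = 1
G(14) = mex{1,0} = 2
G(15) = mex{2,1} = 0
G(16) = mex{0,2} = 1
G_A(16) = 1.
Pile B, S = {1, 7}:
n :  0  1  2  3  4  5  6  7  8  9 10 11 12 13 14 15 16 17 18 19 20
G :  0  1  0  1  0  1  0  1  0  1  0  1  0  1  0  1  0  1  0  1  0
G_B(20) = 0.
Combined Grundy value = 1 ⊕ 0 = 1.
A winning move leaves total XOR = 0, i.e. changes one component's Grundy value g to g ⊕ X where X is the current total.
Pile A: need g' = 1⊕1 = 0. Options: 16−1→G=0, 16−2→G=2. Hits: 1.
Pile B: need g' = 0⊕1 = 1. Options: 20−1→G=1, 20−7→G=1. Hits: 2.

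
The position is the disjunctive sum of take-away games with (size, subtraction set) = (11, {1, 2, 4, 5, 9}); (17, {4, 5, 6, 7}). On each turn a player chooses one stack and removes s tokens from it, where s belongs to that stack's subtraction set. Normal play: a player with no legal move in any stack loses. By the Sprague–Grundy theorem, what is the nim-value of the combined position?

4

Stack A, S = {1, 2, 4, 5, 9}:
G(0) = 0
G(1) = mex{0} = 1
G(2) = mex{1,0} = 2
G(3) = mex{2,1} = 0
G(4) = mex{0,2,0} = 1
G(5) = mex{1,0,1,0} = 2
G(6) = mex{2,1,2,1} = 0
G(7) = mex{0,2,0,2} = 1
G(8) = mex{1,0,1,0} = 2
G(9) = mex{2,1,2,1,0} = 3
G(10) = mex{3,2,0,2,1} = 4
G(11) = mex{4,3,1,0,2} = 5
G_A(11) = 5.
Stack B, S = {4, 5, 6, 7}:
n :  0  1  2  3  4  5  6  7  8  9 10 11 12 13 14 15 16 17
G :  0  0  0  0  1  1  1  1  2  2  2  0  0  0  0  1  1  1
G_B(17) = 1.
Combined Grundy value = 5 ⊕ 1 = 4.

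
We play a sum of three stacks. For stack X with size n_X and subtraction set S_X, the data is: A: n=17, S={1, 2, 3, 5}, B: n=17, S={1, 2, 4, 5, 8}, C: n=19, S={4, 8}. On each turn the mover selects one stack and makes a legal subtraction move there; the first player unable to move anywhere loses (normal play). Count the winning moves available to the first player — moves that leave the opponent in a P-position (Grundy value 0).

Stack A, S = {1, 2, 3, 5}:
n :  0  1  2  3  4  5  6  7  8  9 10 11 12 13 14 15 16 17
G :  0  1  2  3  0  1  2  3  0  1  2  3  0  1  2  3  0  1
G_A(17) = 1.
Stack B, S = {1, 2, 4, 5, 8}:
G(0) = 0
G(1) = mex{0} = 1
G(2) = mex{1,0} = 2
G(3) = mex{2,1} = 0
G(4) = mex{0,2,0} = 1
G(5) = mex{1,0,1,0} = 2
G(6) = mex{2,1,2,1} = 0
G(7) = mex{0,2,0,2} = 1
G(8) = mex{1,0,1,0,0} = 2
G(9) = mex{2,1,2,1,1} = 0
G(10) = mex{0,2,0,2,2} = 1
G(11) = mex{1,0,1,0,0} = 2
G(12) = mex{2,1,2,1,1} = 0
G(13) = mex{0,2,0,2,2} = 1
G(14) = mex{1,0,1,0,0} = 2
G(15) = mex{2,1,2,1,1} = 0
G(16) = mex{0,2,0,2,2} = 1
G(17) = mex{1,0,1,0,0} = 2
G_B(17) = 2.
Stack C, S = {4, 8}:
n :  0  1  2  3  4  5  6  7  8  9 10 11 12 13 14 15 16 17 18 19
G :  0  0  0  0  1  1  1  1  2  2  2  2  0  0  0  0  1  1  1  1
G_C(19) = 1.
Combined Grundy value = 1 ⊕ 2 ⊕ 1 = 2.
A winning move leaves total XOR = 0, i.e. changes one component's Grundy value g to g ⊕ X where X is the current total.
Stack A: need g' = 1⊕2 = 3. Options: 17−1→G=0, 17−2→G=3, 17−3→G=2, 17−5→G=0. Hits: 1.
Stack B: need g' = 2⊕2 = 0. Options: 17−1→G=1, 17−2→G=0, 17−4→G=1, 17−5→G=0, 17−8→G=0. Hits: 3.
Stack C: need g' = 1⊕2 = 3. Options: 19−4→G=0, 19−8→G=2. Hits: 0.

4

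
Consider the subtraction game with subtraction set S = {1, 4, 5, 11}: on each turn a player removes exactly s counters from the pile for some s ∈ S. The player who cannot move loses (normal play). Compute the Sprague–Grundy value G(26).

0

G(0) = 0
G(1) = mex{0} = 1
G(2) = mex{1} = 0
G(3) = mex{0} = 1
G(4) = mex{1,0} = 2
G(5) = mex{2,1,0} = 3
G(6) = mex{3,0,1} = 2
G(7) = mex{2,1,0} = 3
G(8) = mex{3,2,1} = 0
G(9) = mex{0,3,2} = 1
G(10) = mex{1,2,3} = 0
G(11) = mex{0,3,2,0} = 1
G(12) = mex{1,0,3,1} = 2
G(13) = mex{2,1,0,0} = 3
G(14) = mex{3,0,1,1} = 2
G(15) = mex{2,1,0,2} = 3
G(16) = mex{3,2,1,3} = 0
G(17) = mex{0,3,2,2} = 1
G(18) = mex{1,2,3,3} = 0
G(19) = mex{0,3,2,0} = 1
G(20) = mex{1,0,3,1} = 2
G(21) = mex{2,1,0,0} = 3
G(22) = mex{3,0,1,1} = 2
G(23) = mex{2,1,0,2} = 3
G(24) = mex{3,2,1,3} = 0
G(25) = mex{0,3,2,2} = 1
G(26) = mex{1,2,3,3} = 0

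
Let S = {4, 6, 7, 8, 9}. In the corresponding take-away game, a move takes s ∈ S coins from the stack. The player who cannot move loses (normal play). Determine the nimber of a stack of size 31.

1

G(0) = 0
G(1) = mex{} = 0
G(2) = mex{} = 0
G(3) = mex{} = 0
G(4) = mex{0} = 1
G(5) = mex{0} = 1
G(6) = mex{0,0} = 1
G(7) = mex{0,0,0} = 1
G(8) = mex{1,0,0,0} = 2
G(9) = mex{1,0,0,0,0} = 2
G(10) = mex{1,1,0,0,0} = 2
G(11) = mex{1,1,1,0,0} = 2
G(12) = mex{2,1,1,1,0} = 3
G(13) = mex{2,1,1,1,1} = 0
G(14) = mex{2,2,1,1,1} = 0
G(15) = mex{2,2,2,1,1} = 0
G(16) = mex{3,2,2,2,1} = 0
G(17) = mex{0,2,2,2,2} = 1
G(18) = mex{0,3,2,2,2} = 1
G(19) = mex{0,0,3,2,2} = 1
G(20) = mex{0,0,0,3,2} = 1
G(21) = mex{1,0,0,0,3} = 2
G(22) = mex{1,0,0,0,0} = 2
G(23) = mex{1,1,0,0,0} = 2
G(24) = mex{1,1,1,0,0} = 2
G(25) = mex{2,1,1,1,0} = 3
G(26) = mex{2,1,1,1,1} = 0
G(27) = mex{2,2,1,1,1} = 0
G(28) = mex{2,2,2,1,1} = 0
G(29) = mex{3,2,2,2,1} = 0
G(30) = mex{0,2,2,2,2} = 1
G(31) = mex{0,3,2,2,2} = 1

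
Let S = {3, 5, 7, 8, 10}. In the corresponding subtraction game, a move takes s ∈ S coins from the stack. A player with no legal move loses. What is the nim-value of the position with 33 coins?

G(0) = 0
G(1) = mex{} = 0
G(2) = mex{} = 0
G(3) = mex{0} = 1
G(4) = mex{0} = 1
G(5) = mex{0,0} = 1
G(6) = mex{1,0} = 2
G(7) = mex{1,0,0} = 2
G(8) = mex{1,1,0,0} = 2
G(9) = mex{2,1,0,0} = 3
G(10) = mex{2,1,1,0,0} = 3
G(11) = mex{2,2,1,1,0} = 3
G(12) = mex{3,2,1,1,0} = 4
G(13) = mex{3,2,2,1,1} = 0
G(14) = mex{3,3,2,2,1} = 0
G(15) = mex{4,3,2,2,1} = 0
G(16) = mex{0,3,3,2,2} = 1
G(17) = mex{0,4,3,3,2} = 1
G(18) = mex{0,0,3,3,2} = 1
G(19) = mex{1,0,4,3,3} = 2
G(20) = mex{1,0,0,4,3} = 2
G(21) = mex{1,1,0,0,3} = 2
G(22) = mex{2,1,0,0,4} = 3
G(23) = mex{2,1,1,0,0} = 3
G(24) = mex{2,2,1,1,0} = 3
G(25) = mex{3,2,1,1,0} = 4
G(26) = mex{3,2,2,1,1} = 0
G(27) = mex{3,3,2,2,1} = 0
G(28) = mex{4,3,2,2,1} = 0
G(29) = mex{0,3,3,2,2} = 1
G(30) = mex{0,4,3,3,2} = 1
G(31) = mex{0,0,3,3,2} = 1
G(32) = mex{1,0,4,3,3} = 2
G(33) = mex{1,0,0,4,3} = 2

2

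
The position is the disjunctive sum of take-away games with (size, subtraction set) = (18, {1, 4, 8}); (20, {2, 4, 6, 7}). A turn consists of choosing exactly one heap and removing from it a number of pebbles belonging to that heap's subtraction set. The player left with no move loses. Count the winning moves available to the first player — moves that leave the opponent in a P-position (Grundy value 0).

0

Heap A, S = {1, 4, 8}:
G(0) = 0
G(1) = mex{0} = 1
G(2) = mex{1} = 0
G(3) = mex{0} = 1
G(4) = mex{1,0} = 2
G(5) = mex{2,1} = 0
G(6) = mex{0,0} = 1
G(7) = mex{1,1} = 0
G(8) = mex{0,2,0} = 1
G(9) = mex{1,0,1} = 2
G(10) = mex{2,1,0} = 3
G(11) = mex{3,0,1} = 2
G(12) = mex{2,1,2} = 0
G(13) = mex{0,2,0} = 1
G(14) = mex{1,3,1} = 0
G(15) = mex{0,2,0} = 1
G(16) = mex{1,0,1} = 2
G(17) = mex{2,1,2} = 0
G(18) = mex{0,0,3} = 1
G_A(18) = 1.
Heap B, S = {2, 4, 6, 7}:
G(0) = 0
G(1) = mex{} = 0
G(2) = mex{0} = 1
G(3) = mex{0} = 1
G(4) = mex{1,0} = 2
G(5) = mex{1,0} = 2
G(6) = mex{2,1,0} = 3
G(7) = mex{2,1,0,0} = 3
G(8) = mex{3,2,1,0} = 4
G(9) = mex{3,2,1,1} = 0
G(10) = mex{4,3,2,1} = 0
G(11) = mex{0,3,2,2} = 1
G(12) = mex{0,4,3,2} = 1
G(13) = mex{1,0,3,3} = 2
G(14) = mex{1,0,4,3} = 2
G(15) = mex{2,1,0,4} = 3
G(16) = mex{2,1,0,0} = 3
G(17) = mex{3,2,1,0} = 4
G(18) = mex{3,2,1,1} = 0
G(19) = mex{4,3,2,1} = 0
G(20) = mex{0,3,2,2} = 1
G_B(20) = 1.
Combined Grundy value = 1 ⊕ 1 = 0.
A winning move leaves total XOR = 0, i.e. changes one component's Grundy value g to g ⊕ X where X is the current total.
Heap A: target g' = 1⊕0 = 1, but every legal move changes the Grundy value (mex property), so 0 moves.
Heap B: target g' = 1⊕0 = 1, but every legal move changes the Grundy value (mex property), so 0 moves.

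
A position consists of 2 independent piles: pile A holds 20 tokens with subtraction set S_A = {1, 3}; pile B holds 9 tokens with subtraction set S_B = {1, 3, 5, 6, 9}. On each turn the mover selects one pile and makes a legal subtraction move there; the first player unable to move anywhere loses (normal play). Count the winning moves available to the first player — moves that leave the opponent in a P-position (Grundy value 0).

2

Pile A, S = {1, 3}:
n :  0  1  2  3  4  5  6  7  8  9 10 11 12 13 14 15 16 17 18 19 20
G :  0  1  0  1  0  1  0  1  0  1  0  1  0  1  0  1  0  1  0  1  0
G_A(20) = 0.
Pile B, S = {1, 3, 5, 6, 9}:
n : 0 1 2 3 4 5 6 7 8 9
G : 0 1 0 1 0 1 2 3 2 3
G_B(9) = 3.
Combined Grundy value = 0 ⊕ 3 = 3.
A winning move leaves total XOR = 0, i.e. changes one component's Grundy value g to g ⊕ X where X is the current total.
Pile A: need g' = 0⊕3 = 3. Options: 20−1→G=1, 20−3→G=1. Hits: 0.
Pile B: need g' = 3⊕3 = 0. Options: 9−1→G=2, 9−3→G=2, 9−5→G=0, 9−6→G=1, 9−9→G=0. Hits: 2.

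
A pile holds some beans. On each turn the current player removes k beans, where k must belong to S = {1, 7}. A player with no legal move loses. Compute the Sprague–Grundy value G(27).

n :  0  1  2  3  4  5  6  7  8  9 10 11 12 13 14 15 16 17 18 19 20 21 22 23 24 25 26 27
G :  0  1  0  1  0  1  0  1  0  1  0  1  0  1  0  1  0  1  0  1  0  1  0  1  0  1  0  1

1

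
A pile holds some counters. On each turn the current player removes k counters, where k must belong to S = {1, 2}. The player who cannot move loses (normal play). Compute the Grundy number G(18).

G(0) = 0
G(1) = mex{0} = 1
G(2) = mex{1,0} = 2
G(3) = mex{2,1} = 0
G(4) = mex{0,2} = 1
G(5) = mex{1,0} = 2
G(6) = mex{2,1} = 0
G(7) = mex{0,2} = 1
G(8) = mex{1,0} = 2
G(9) = mex{2,1} = 0
G(10) = mex{0,2} = 1
G(11) = mex{1,0} = 2
G(12) = mex{2,1} = 0
G(13) = mex{0,2} = 1
G(14) = mex{1,0} = 2
G(15) = mex{2,1} = 0
G(16) = mex{0,2} = 1
G(17) = mex{1,0} = 2
G(18) = mex{2,1} = 0

0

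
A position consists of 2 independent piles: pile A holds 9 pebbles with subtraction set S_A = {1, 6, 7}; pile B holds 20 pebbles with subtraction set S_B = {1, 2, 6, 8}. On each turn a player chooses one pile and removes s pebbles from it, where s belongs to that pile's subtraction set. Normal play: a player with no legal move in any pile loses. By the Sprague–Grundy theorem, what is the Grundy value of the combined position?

Pile A, S = {1, 6, 7}:
n : 0 1 2 3 4 5 6 7 8 9
G : 0 1 0 1 0 1 2 3 2 3
G_A(9) = 3.
Pile B, S = {1, 2, 6, 8}:
n :  0  1  2  3  4  5  6  7  8  9 10 11 12 13 14 15 16 17 18 19 20
G :  0  1  2  0  1  2  3  0  1  2  0  1  2  3  0  1  2  0  1  2  3
G_B(20) = 3.
Combined Grundy value = 3 ⊕ 3 = 0.

0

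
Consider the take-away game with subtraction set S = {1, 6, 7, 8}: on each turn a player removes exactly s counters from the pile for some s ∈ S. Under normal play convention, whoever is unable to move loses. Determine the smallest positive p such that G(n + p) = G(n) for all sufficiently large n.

n :  0  1  2  3  4  5  6  7  8  9 10 11 12 13 14 15 16 17 18 19 20 21 22 23 24 25 26 27
G :  0  1  0  1  0  1  2  3  2  3  2  3  4  0  1  0  1  0  1  2  3  2  3  2  3  4  0  1
G(n+13) = G(n) holds for n = 0,…,7 (a full window of length max(S) = 8), so the sequence is purely periodic with period 13.

13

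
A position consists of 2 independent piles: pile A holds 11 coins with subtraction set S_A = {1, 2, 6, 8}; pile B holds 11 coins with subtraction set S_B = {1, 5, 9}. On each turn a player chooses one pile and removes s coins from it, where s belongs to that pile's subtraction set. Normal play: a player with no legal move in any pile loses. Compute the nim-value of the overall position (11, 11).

0

Pile A, S = {1, 2, 6, 8}:
G(0) = 0
G(1) = mex{0} = 1
G(2) = mex{1,0} = 2
G(3) = mex{2,1} = 0
G(4) = mex{0,2} = 1
G(5) = mex{1,0} = 2
G(6) = mex{2,1,0} = 3
G(7) = mex{3,2,1} = 0
G(8) = mex{0,3,2,0} = 1
G(9) = mex{1,0,0,1} = 2
G(10) = mex{2,1,1,2} = 0
G(11) = mex{0,2,2,0} = 1
G_A(11) = 1.
Pile B, S = {1, 5, 9}:
n :  0  1  2  3  4  5  6  7  8  9 10 11
G :  0  1  0  1  0  1  0  1  0  1  0  1
G_B(11) = 1.
Combined Grundy value = 1 ⊕ 1 = 0.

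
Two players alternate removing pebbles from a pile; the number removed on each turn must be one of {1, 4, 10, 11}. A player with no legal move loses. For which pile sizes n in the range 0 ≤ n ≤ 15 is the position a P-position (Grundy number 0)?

0, 2, 5, 7, 14

G(0) = 0
G(1) = mex{0} = 1
G(2) = mex{1} = 0
G(3) = mex{0} = 1
G(4) = mex{1,0} = 2
G(5) = mex{2,1} = 0
G(6) = mex{0,0} = 1
G(7) = mex{1,1} = 0
G(8) = mex{0,2} = 1
G(9) = mex{1,0} = 2
G(10) = mex{2,1,0} = 3
G(11) = mex{3,0,1,0} = 2
G(12) = mex{2,1,0,1} = 3
G(13) = mex{3,2,1,0} = 4
G(14) = mex{4,3,2,1} = 0
G(15) = mex{0,2,0,2} = 1
P-positions are exactly the n with G(n) = 0.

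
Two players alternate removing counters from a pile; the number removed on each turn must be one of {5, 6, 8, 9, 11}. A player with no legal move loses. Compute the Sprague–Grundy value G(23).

G(0) = 0
G(1) = mex{} = 0
G(2) = mex{} = 0
G(3) = mex{} = 0
G(4) = mex{} = 0
G(5) = mex{0} = 1
G(6) = mex{0,0} = 1
G(7) = mex{0,0} = 1
G(8) = mex{0,0,0} = 1
G(9) = mex{0,0,0,0} = 1
G(10) = mex{1,0,0,0} = 2
G(11) = mex{1,1,0,0,0} = 2
G(12) = mex{1,1,0,0,0} = 2
G(13) = mex{1,1,1,0,0} = 2
G(14) = mex{1,1,1,1,0} = 2
G(15) = mex{2,1,1,1,0} = 3
G(16) = mex{2,2,1,1,1} = 0
G(17) = mex{2,2,1,1,1} = 0
G(18) = mex{2,2,2,1,1} = 0
G(19) = mex{2,2,2,2,1} = 0
G(20) = mex{3,2,2,2,1} = 0
G(21) = mex{0,3,2,2,2} = 1
G(22) = mex{0,0,2,2,2} = 1
G(23) = mex{0,0,3,2,2} = 1

1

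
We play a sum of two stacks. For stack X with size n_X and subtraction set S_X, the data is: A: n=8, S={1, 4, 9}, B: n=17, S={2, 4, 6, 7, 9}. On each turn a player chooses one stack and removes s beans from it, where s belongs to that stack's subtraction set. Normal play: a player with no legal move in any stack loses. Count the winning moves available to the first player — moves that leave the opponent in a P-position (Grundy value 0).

1

Stack A, S = {1, 4, 9}:
n : 0 1 2 3 4 5 6 7 8
G : 0 1 0 1 2 0 1 0 1
G_A(8) = 1.
Stack B, S = {2, 4, 6, 7, 9}:
G(0) = 0
G(1) = mex{} = 0
G(2) = mex{0} = 1
G(3) = mex{0} = 1
G(4) = mex{1,0} = 2
G(5) = mex{1,0} = 2
G(6) = mex{2,1,0} = 3
G(7) = mex{2,1,0,0} = 3
G(8) = mex{3,2,1,0} = 4
G(9) = mex{3,2,1,1,0} = 4
G(10) = mex{4,3,2,1,0} = 5
G(11) = mex{4,3,2,2,1} = 0
G(12) = mex{5,4,3,2,1} = 0
G(13) = mex{0,4,3,3,2} = 1
G(14) = mex{0,5,4,3,2} = 1
G(15) = mex{1,0,4,4,3} = 2
G(16) = mex{1,0,5,4,3} = 2
G(17) = mex{2,1,0,5,4} = 3
G_B(17) = 3.
Combined Grundy value = 1 ⊕ 3 = 2.
A winning move leaves total XOR = 0, i.e. changes one component's Grundy value g to g ⊕ X where X is the current total.
Stack A: need g' = 1⊕2 = 3. Options: 8−1→G=0, 8−4→G=2. Hits: 0.
Stack B: need g' = 3⊕2 = 1. Options: 17−2→G=2, 17−4→G=1, 17−6→G=0, 17−7→G=5, 17−9→G=4. Hits: 1.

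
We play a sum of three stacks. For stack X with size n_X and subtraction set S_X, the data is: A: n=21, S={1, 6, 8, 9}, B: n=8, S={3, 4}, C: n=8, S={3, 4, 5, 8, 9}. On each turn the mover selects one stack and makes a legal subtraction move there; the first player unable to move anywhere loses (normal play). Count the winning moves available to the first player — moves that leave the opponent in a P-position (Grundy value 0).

Stack A, S = {1, 6, 8, 9}:
G(0) = 0
G(1) = mex{0} = 1
G(2) = mex{1} = 0
G(3) = mex{0} = 1
G(4) = mex{1} = 0
G(5) = mex{0} = 1
G(6) = mex{1,0} = 2
G(7) = mex{2,1} = 0
G(8) = mex{0,0,0} = 1
G(9) = mex{1,1,1,0} = 2
G(10) = mex{2,0,0,1} = 3
G(11) = mex{3,1,1,0} = 2
G(12) = mex{2,2,0,1} = 3
G(13) = mex{3,0,1,0} = 2
G(14) = mex{2,1,2,1} = 0
G(15) = mex{0,2,0,2} = 1
G(16) = mex{1,3,1,0} = 2
G(17) = mex{2,2,2,1} = 0
G(18) = mex{0,3,3,2} = 1
G(19) = mex{1,2,2,3} = 0
G(20) = mex{0,0,3,2} = 1
G(21) = mex{1,1,2,3} = 0
G_A(21) = 0.
Stack B, S = {3, 4}:
G(0) = 0
G(1) = mex{} = 0
G(2) = mex{} = 0
G(3) = mex{0} = 1
G(4) = mex{0,0} = 1
G(5) = mex{0,0} = 1
G(6) = mex{1,0} = 2
G(7) = mex{1,1} = 0
G(8) = mex{1,1} = 0
G_B(8) = 0.
Stack C, S = {3, 4, 5, 8, 9}:
G(0) = 0
G(1) = mex{} = 0
G(2) = mex{} = 0
G(3) = mex{0} = 1
G(4) = mex{0,0} = 1
G(5) = mex{0,0,0} = 1
G(6) = mex{1,0,0} = 2
G(7) = mex{1,1,0} = 2
G(8) = mex{1,1,1,0} = 2
G_C(8) = 2.
Combined Grundy value = 0 ⊕ 0 ⊕ 2 = 2.
A winning move leaves total XOR = 0, i.e. changes one component's Grundy value g to g ⊕ X where X is the current total.
Stack A: need g' = 0⊕2 = 2. Options: 21−1→G=1, 21−6→G=1, 21−8→G=2, 21−9→G=3. Hits: 1.
Stack B: need g' = 0⊕2 = 2. Options: 8−3→G=1, 8−4→G=1. Hits: 0.
Stack C: need g' = 2⊕2 = 0. Options: 8−3→G=1, 8−4→G=1, 8−5→G=1, 8−8→G=0. Hits: 1.

2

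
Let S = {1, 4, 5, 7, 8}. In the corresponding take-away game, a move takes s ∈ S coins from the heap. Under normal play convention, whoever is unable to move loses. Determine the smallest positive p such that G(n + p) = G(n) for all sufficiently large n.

11

n :  0  1  2  3  4  5  6  7  8  9 10 11 12 13 14 15 16 17 18 19 20 21 22 23
G :  0  1  0  1  2  3  2  3  4  5  4  0  1  0  1  2  3  2  3  4  5  4  0  1
G(n+11) = G(n) holds for n = 0,…,7 (a full window of length max(S) = 8), so the sequence is purely periodic with period 11.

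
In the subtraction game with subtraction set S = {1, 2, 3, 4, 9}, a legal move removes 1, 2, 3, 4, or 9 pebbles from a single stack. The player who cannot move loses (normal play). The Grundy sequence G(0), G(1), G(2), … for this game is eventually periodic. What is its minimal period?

5

G(0) = 0
G(1) = mex{0} = 1
G(2) = mex{1,0} = 2
G(3) = mex{2,1,0} = 3
G(4) = mex{3,2,1,0} = 4
G(5) = mex{4,3,2,1} = 0
G(6) = mex{0,4,3,2} = 1
G(7) = mex{1,0,4,3} = 2
G(8) = mex{2,1,0,4} = 3
G(9) = mex{3,2,1,0,0} = 4
G(10) = mex{4,3,2,1,1} = 0
G(11) = mex{0,4,3,2,2} = 1
G(12) = mex{1,0,4,3,3} = 2
G(13) = mex{2,1,0,4,4} = 3
G(14) = mex{3,2,1,0,0} = 4
G(15) = mex{4,3,2,1,1} = 0
G(n+5) = G(n) holds for n = 0,…,8 (a full window of length max(S) = 9), so the sequence is purely periodic with period 5.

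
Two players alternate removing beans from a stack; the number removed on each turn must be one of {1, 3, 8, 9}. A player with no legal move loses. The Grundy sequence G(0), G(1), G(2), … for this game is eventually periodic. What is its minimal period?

16

n :  0  1  2  3  4  5  6  7  8  9 10 11 12 13 14 15 16 17 18 19 20 21 22 23 24 25 26 27 28 29 30 31 32 33
G :  0  1  0  1  0  1  0  1  2  3  2  3  2  3  2  3  0  1  0  1  0  1  0  1  2  3  2  3  2  3  2  3  0  1
G(n+16) = G(n) holds for n = 0,…,8 (a full window of length max(S) = 9), so the sequence is purely periodic with period 16.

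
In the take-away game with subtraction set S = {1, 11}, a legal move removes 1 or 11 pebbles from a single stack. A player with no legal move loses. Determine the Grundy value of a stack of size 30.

0

G(0) = 0
G(1) = mex{0} = 1
G(2) = mex{1} = 0
G(3) = mex{0} = 1
G(4) = mex{1} = 0
G(5) = mex{0} = 1
G(6) = mex{1} = 0
G(7) = mex{0} = 1
G(8) = mex{1} = 0
G(9) = mex{0} = 1
G(10) = mex{1} = 0
G(11) = mex{0,0} = 1
G(12) = mex{1,1} = 0
G(13) = mex{0,0} = 1
G(14) = mex{1,1} = 0
G(15) = mex{0,0} = 1
G(16) = mex{1,1} = 0
G(17) = mex{0,0} = 1
G(18) = mex{1,1} = 0
G(19) = mex{0,0} = 1
G(20) = mex{1,1} = 0
G(21) = mex{0,0} = 1
G(22) = mex{1,1} = 0
G(23) = mex{0,0} = 1
G(24) = mex{1,1} = 0
G(25) = mex{0,0} = 1
G(26) = mex{1,1} = 0
G(27) = mex{0,0} = 1
G(28) = mex{1,1} = 0
G(29) = mex{0,0} = 1
G(30) = mex{1,1} = 0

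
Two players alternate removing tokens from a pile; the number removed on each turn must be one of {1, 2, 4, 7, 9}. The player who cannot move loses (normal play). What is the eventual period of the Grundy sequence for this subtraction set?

11

G(0) = 0
G(1) = mex{0} = 1
G(2) = mex{1,0} = 2
G(3) = mex{2,1} = 0
G(4) = mex{0,2,0} = 1
G(5) = mex{1,0,1} = 2
G(6) = mex{2,1,2} = 0
G(7) = mex{0,2,0,0} = 1
G(8) = mex{1,0,1,1} = 2
G(9) = mex{2,1,2,2,0} = 3
G(10) = mex{3,2,0,0,1} = 4
G(11) = mex{4,3,1,1,2} = 0
G(12) = mex{0,4,2,2,0} = 1
G(13) = mex{1,0,3,0,1} = 2
G(14) = mex{2,1,4,1,2} = 0
G(15) = mex{0,2,0,2,0} = 1
G(16) = mex{1,0,1,3,1} = 2
G(17) = mex{2,1,2,4,2} = 0
G(18) = mex{0,2,0,0,3} = 1
G(19) = mex{1,0,1,1,4} = 2
G(20) = mex{2,1,2,2,0} = 3
G(21) = mex{3,2,0,0,1} = 4
G(22) = mex{4,3,1,1,2} = 0
G(23) = mex{0,4,2,2,0} = 1
G(n+11) = G(n) holds for n = 0,…,8 (a full window of length max(S) = 9), so the sequence is purely periodic with period 11.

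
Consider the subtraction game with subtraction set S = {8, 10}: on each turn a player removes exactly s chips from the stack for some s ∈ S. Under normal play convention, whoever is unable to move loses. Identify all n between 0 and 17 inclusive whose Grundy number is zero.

0, 1, 2, 3, 4, 5, 6, 7

n :  0  1  2  3  4  5  6  7  8  9 10 11 12 13 14 15 16 17
G :  0  0  0  0  0  0  0  0  1  1  1  1  1  1  1  1  2  2
P-positions are exactly the n with G(n) = 0.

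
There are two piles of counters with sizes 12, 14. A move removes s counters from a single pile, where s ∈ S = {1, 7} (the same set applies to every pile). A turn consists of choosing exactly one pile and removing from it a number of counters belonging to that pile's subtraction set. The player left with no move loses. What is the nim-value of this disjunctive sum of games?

All piles use S = {1, 7}:
G(0) = 0
G(1) = mex{0} = 1
G(2) = mex{1} = 0
G(3) = mex{0} = 1
G(4) = mex{1} = 0
G(5) = mex{0} = 1
G(6) = mex{1} = 0
G(7) = mex{0,0} = 1
G(8) = mex{1,1} = 0
G(9) = mex{0,0} = 1
G(10) = mex{1,1} = 0
G(11) = mex{0,0} = 1
G(12) = mex{1,1} = 0
G(13) = mex{0,0} = 1
G(14) = mex{1,1} = 0
Pile A: G(12) = 0.
Pile B: G(14) = 0.
Combined Grundy value = 0 ⊕ 0 = 0.

0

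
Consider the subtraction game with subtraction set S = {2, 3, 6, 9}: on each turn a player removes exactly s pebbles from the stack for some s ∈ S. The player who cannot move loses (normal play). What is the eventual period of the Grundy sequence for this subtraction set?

12

n :  0  1  2  3  4  5  6  7  8  9 10 11 12 13 14 15 16 17 18 19 20 21 22 23 24 25
G :  0  0  1  1  2  0  3  1  2  2  3  3  0  0  1  1  2  0  3  1  2  2  3  3  0  0
G(n+12) = G(n) holds for n = 0,…,8 (a full window of length max(S) = 9), so the sequence is purely periodic with period 12.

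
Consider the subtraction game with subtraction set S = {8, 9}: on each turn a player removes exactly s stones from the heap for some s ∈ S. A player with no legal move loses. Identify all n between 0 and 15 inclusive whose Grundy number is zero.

0, 1, 2, 3, 4, 5, 6, 7

n :  0  1  2  3  4  5  6  7  8  9 10 11 12 13 14 15
G :  0  0  0  0  0  0  0  0  1  1  1  1  1  1  1  1
P-positions are exactly the n with G(n) = 0.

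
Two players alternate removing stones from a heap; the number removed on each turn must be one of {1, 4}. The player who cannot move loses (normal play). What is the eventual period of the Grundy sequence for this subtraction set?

G(0) = 0
G(1) = mex{0} = 1
G(2) = mex{1} = 0
G(3) = mex{0} = 1
G(4) = mex{1,0} = 2
G(5) = mex{2,1} = 0
G(6) = mex{0,0} = 1
G(7) = mex{1,1} = 0
G(8) = mex{0,2} = 1
G(9) = mex{1,0} = 2
G(10) = mex{2,1} = 0
G(11) = mex{0,0} = 1
G(12) = mex{1,1} = 0
G(13) = mex{0,2} = 1
G(14) = mex{1,0} = 2
G(n+5) = G(n) holds for n = 0,…,3 (a full window of length max(S) = 4), so the sequence is purely periodic with period 5.

5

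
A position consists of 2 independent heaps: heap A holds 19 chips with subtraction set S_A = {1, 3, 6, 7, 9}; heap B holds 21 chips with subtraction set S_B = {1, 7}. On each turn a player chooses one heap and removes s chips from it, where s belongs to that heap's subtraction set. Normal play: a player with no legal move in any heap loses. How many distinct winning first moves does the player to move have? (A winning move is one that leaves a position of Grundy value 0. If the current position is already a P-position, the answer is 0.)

Heap A, S = {1, 3, 6, 7, 9}:
n :  0  1  2  3  4  5  6  7  8  9 10 11 12 13 14 15 16 17 18 19
G :  0  1  0  1  0  1  2  3  2  3  2  3  0  1  0  1  0  1  2  3
G_A(19) = 3.
Heap B, S = {1, 7}:
n :  0  1  2  3  4  5  6  7  8  9 10 11 12 13 14 15 16 17 18 19 20 21
G :  0  1  0  1  0  1  0  1  0  1  0  1  0  1  0  1  0  1  0  1  0  1
G_B(21) = 1.
Combined Grundy value = 3 ⊕ 1 = 2.
A winning move leaves total XOR = 0, i.e. changes one component's Grundy value g to g ⊕ X where X is the current total.
Heap A: need g' = 3⊕2 = 1. Options: 19−1→G=2, 19−3→G=0, 19−6→G=1, 19−7→G=0, 19−9→G=2. Hits: 1.
Heap B: need g' = 1⊕2 = 3. Options: 21−1→G=0, 21−7→G=0. Hits: 0.

1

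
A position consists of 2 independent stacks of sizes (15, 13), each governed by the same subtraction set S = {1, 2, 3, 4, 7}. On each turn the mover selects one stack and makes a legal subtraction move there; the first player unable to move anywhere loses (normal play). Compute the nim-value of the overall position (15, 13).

3

All stacks use S = {1, 2, 3, 4, 7}:
n :  0  1  2  3  4  5  6  7  8  9 10 11 12 13 14 15
G :  0  1  2  3  4  0  1  2  3  4  0  1  2  3  4  0
Stack A: G(15) = 0.
Stack B: G(13) = 3.
Combined Grundy value = 0 ⊕ 3 = 3.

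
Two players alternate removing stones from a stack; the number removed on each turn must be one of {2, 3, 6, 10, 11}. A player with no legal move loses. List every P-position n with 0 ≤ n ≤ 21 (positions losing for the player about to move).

n :  0  1  2  3  4  5  6  7  8  9 10 11 12 13 14 15 16 17 18 19 20 21
G :  0  0  1  1  2  0  3  1  2  0  3  1  2  0  0  1  1  2  0  3  1  2
P-positions are exactly the n with G(n) = 0.

0, 1, 5, 9, 13, 14, 18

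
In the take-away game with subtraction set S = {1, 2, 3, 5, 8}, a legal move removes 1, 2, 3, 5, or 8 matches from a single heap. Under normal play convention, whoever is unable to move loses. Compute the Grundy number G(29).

n :  0  1  2  3  4  5  6  7  8  9 10 11 12 13 14 15 16 17 18 19 20 21 22 23 24 25 26 27 28 29
G :  0  1  2  3  0  1  2  3  4  5  0  1  2  3  0  1  2  3  4  5  0  1  2  3  0  1  2  3  4  5

5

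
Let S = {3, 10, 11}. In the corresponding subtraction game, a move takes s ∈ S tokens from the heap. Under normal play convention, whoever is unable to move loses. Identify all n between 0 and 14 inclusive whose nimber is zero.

n :  0  1  2  3  4  5  6  7  8  9 10 11 12 13 14
G :  0  0  0  1  1  1  0  0  0  1  1  1  2  2  0
P-positions are exactly the n with G(n) = 0.

0, 1, 2, 6, 7, 8, 14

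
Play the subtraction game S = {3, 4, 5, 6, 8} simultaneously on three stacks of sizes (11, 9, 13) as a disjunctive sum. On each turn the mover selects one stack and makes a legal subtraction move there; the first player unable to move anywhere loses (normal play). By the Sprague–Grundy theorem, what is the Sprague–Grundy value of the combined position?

3

All stacks use S = {3, 4, 5, 6, 8}:
n :  0  1  2  3  4  5  6  7  8  9 10 11 12 13
G :  0  0  0  1  1  1  2  2  2  3  3  0  0  0
Stack A: G(11) = 0.
Stack B: G(9) = 3.
Stack C: G(13) = 0.
Combined Grundy value = 0 ⊕ 3 ⊕ 0 = 3.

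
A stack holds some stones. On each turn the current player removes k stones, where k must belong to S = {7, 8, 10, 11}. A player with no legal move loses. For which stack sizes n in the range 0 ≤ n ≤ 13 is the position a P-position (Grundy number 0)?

0, 1, 2, 3, 4, 5, 6

G(0) = 0
G(1) = mex{} = 0
G(2) = mex{} = 0
G(3) = mex{} = 0
G(4) = mex{} = 0
G(5) = mex{} = 0
G(6) = mex{} = 0
G(7) = mex{0} = 1
G(8) = mex{0,0} = 1
G(9) = mex{0,0} = 1
G(10) = mex{0,0,0} = 1
G(11) = mex{0,0,0,0} = 1
G(12) = mex{0,0,0,0} = 1
G(13) = mex{0,0,0,0} = 1
P-positions are exactly the n with G(n) = 0.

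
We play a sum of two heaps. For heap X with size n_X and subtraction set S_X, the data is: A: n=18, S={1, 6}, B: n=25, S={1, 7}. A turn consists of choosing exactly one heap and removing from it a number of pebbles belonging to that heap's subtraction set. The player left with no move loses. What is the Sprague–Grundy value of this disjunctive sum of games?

1

Heap A, S = {1, 6}:
n :  0  1  2  3  4  5  6  7  8  9 10 11 12 13 14 15 16 17 18
G :  0  1  0  1  0  1  2  0  1  0  1  0  1  2  0  1  0  1  0
G_A(18) = 0.
Heap B, S = {1, 7}:
G(0) = 0
G(1) = mex{0} = 1
G(2) = mex{1} = 0
G(3) = mex{0} = 1
G(4) = mex{1} = 0
G(5) = mex{0} = 1
G(6) = mex{1} = 0
G(7) = mex{0,0} = 1
G(8) = mex{1,1} = 0
G(9) = mex{0,0} = 1
G(10) = mex{1,1} = 0
G(11) = mex{0,0} = 1
G(12) = mex{1,1} = 0
G(13) = mex{0,0} = 1
G(14) = mex{1,1} = 0
G(15) = mex{0,0} = 1
G(16) = mex{1,1} = 0
G(17) = mex{0,0} = 1
G(18) = mex{1,1} = 0
G(19) = mex{0,0} = 1
G(20) = mex{1,1} = 0
G(21) = mex{0,0} = 1
G(22) = mex{1,1} = 0
G(23) = mex{0,0} = 1
G(24) = mex{1,1} = 0
G(25) = mex{0,0} = 1
G_B(25) = 1.
Combined Grundy value = 0 ⊕ 1 = 1.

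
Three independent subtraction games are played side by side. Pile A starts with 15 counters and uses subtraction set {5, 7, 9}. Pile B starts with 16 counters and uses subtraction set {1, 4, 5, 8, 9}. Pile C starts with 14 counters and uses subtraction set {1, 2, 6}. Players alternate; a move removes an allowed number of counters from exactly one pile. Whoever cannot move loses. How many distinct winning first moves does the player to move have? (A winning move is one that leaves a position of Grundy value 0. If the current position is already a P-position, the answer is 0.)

3

Pile A, S = {5, 7, 9}:
G(0) = 0
G(1) = mex{} = 0
G(2) = mex{} = 0
G(3) = mex{} = 0
G(4) = mex{} = 0
G(5) = mex{0} = 1
G(6) = mex{0} = 1
G(7) = mex{0,0} = 1
G(8) = mex{0,0} = 1
G(9) = mex{0,0,0} = 1
G(10) = mex{1,0,0} = 2
G(11) = mex{1,0,0} = 2
G(12) = mex{1,1,0} = 2
G(13) = mex{1,1,0} = 2
G(14) = mex{1,1,1} = 0
G(15) = mex{2,1,1} = 0
G_A(15) = 0.
Pile B, S = {1, 4, 5, 8, 9}:
n :  0  1  2  3  4  5  6  7  8  9 10 11 12 13 14 15 16
G :  0  1  0  1  2  3  2  3  4  5  4  5  0  1  0  1  2
G_B(16) = 2.
Pile C, S = {1, 2, 6}:
G(0) = 0
G(1) = mex{0} = 1
G(2) = mex{1,0} = 2
G(3) = mex{2,1} = 0
G(4) = mex{0,2} = 1
G(5) = mex{1,0} = 2
G(6) = mex{2,1,0} = 3
G(7) = mex{3,2,1} = 0
G(8) = mex{0,3,2} = 1
G(9) = mex{1,0,0} = 2
G(10) = mex{2,1,1} = 0
G(11) = mex{0,2,2} = 1
G(12) = mex{1,0,3} = 2
G(13) = mex{2,1,0} = 3
G(14) = mex{3,2,1} = 0
G_C(14) = 0.
Combined Grundy value = 0 ⊕ 2 ⊕ 0 = 2.
A winning move leaves total XOR = 0, i.e. changes one component's Grundy value g to g ⊕ X where X is the current total.
Pile A: need g' = 0⊕2 = 2. Options: 15−5→G=2, 15−7→G=1, 15−9→G=1. Hits: 1.
Pile B: need g' = 2⊕2 = 0. Options: 16−1→G=1, 16−4→G=0, 16−5→G=5, 16−8→G=4, 16−9→G=3. Hits: 1.
Pile C: need g' = 0⊕2 = 2. Options: 14−1→G=3, 14−2→G=2, 14−6→G=1. Hits: 1.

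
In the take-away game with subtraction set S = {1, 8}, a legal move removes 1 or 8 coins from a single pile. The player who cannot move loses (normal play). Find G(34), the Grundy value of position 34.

1

G(0) = 0
G(1) = mex{0} = 1
G(2) = mex{1} = 0
G(3) = mex{0} = 1
G(4) = mex{1} = 0
G(5) = mex{0} = 1
G(6) = mex{1} = 0
G(7) = mex{0} = 1
G(8) = mex{1,0} = 2
G(9) = mex{2,1} = 0
G(10) = mex{0,0} = 1
G(11) = mex{1,1} = 0
G(12) = mex{0,0} = 1
G(13) = mex{1,1} = 0
G(14) = mex{0,0} = 1
G(15) = mex{1,1} = 0
G(16) = mex{0,2} = 1
G(17) = mex{1,0} = 2
G(18) = mex{2,1} = 0
G(19) = mex{0,0} = 1
G(20) = mex{1,1} = 0
G(21) = mex{0,0} = 1
G(22) = mex{1,1} = 0
G(23) = mex{0,0} = 1
G(24) = mex{1,1} = 0
G(25) = mex{0,2} = 1
G(26) = mex{1,0} = 2
G(27) = mex{2,1} = 0
G(28) = mex{0,0} = 1
G(29) = mex{1,1} = 0
G(30) = mex{0,0} = 1
G(31) = mex{1,1} = 0
G(32) = mex{0,0} = 1
G(33) = mex{1,1} = 0
G(34) = mex{0,2} = 1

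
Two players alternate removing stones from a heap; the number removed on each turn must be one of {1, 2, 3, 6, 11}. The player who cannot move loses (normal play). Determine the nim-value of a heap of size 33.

1

n :  0  1  2  3  4  5  6  7  8  9 10 11 12 13 14 15 16 17 18 19 20 21 22 23 24 25 26 27 28 29 30 31 32 33
G :  0  1  2  3  0  1  2  3  0  1  2  3  0  1  2  3  0  1  2  3  0  1  2  3  0  1  2  3  0  1  2  3  0  1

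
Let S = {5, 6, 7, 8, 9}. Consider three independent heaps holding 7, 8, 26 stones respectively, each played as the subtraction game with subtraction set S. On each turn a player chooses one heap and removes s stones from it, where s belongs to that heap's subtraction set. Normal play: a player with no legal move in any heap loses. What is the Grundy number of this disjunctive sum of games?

2

All heaps use S = {5, 6, 7, 8, 9}:
G(0) = 0
G(1) = mex{} = 0
G(2) = mex{} = 0
G(3) = mex{} = 0
G(4) = mex{} = 0
G(5) = mex{0} = 1
G(6) = mex{0,0} = 1
G(7) = mex{0,0,0} = 1
G(8) = mex{0,0,0,0} = 1
G(9) = mex{0,0,0,0,0} = 1
G(10) = mex{1,0,0,0,0} = 2
G(11) = mex{1,1,0,0,0} = 2
G(12) = mex{1,1,1,0,0} = 2
G(13) = mex{1,1,1,1,0} = 2
G(14) = mex{1,1,1,1,1} = 0
G(15) = mex{2,1,1,1,1} = 0
G(16) = mex{2,2,1,1,1} = 0
G(17) = mex{2,2,2,1,1} = 0
G(18) = mex{2,2,2,2,1} = 0
G(19) = mex{0,2,2,2,2} = 1
G(20) = mex{0,0,2,2,2} = 1
G(21) = mex{0,0,0,2,2} = 1
G(22) = mex{0,0,0,0,2} = 1
G(23) = mex{0,0,0,0,0} = 1
G(24) = mex{1,0,0,0,0} = 2
G(25) = mex{1,1,0,0,0} = 2
G(26) = mex{1,1,1,0,0} = 2
Heap A: G(7) = 1.
Heap B: G(8) = 1.
Heap C: G(26) = 2.
Combined Grundy value = 1 ⊕ 1 ⊕ 2 = 2.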